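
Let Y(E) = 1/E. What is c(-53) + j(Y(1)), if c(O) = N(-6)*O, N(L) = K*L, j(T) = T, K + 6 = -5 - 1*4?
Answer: -4769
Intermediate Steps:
K = -15 (K = -6 + (-5 - 1*4) = -6 + (-5 - 4) = -6 - 9 = -15)
N(L) = -15*L
c(O) = 90*O (c(O) = (-15*(-6))*O = 90*O)
c(-53) + j(Y(1)) = 90*(-53) + 1/1 = -4770 + 1 = -4769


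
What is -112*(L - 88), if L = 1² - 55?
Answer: 15904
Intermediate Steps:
L = -54 (L = 1 - 55 = -54)
-112*(L - 88) = -112*(-54 - 88) = -112*(-142) = 15904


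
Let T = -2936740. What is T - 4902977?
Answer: -7839717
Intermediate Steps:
T - 4902977 = -2936740 - 4902977 = -7839717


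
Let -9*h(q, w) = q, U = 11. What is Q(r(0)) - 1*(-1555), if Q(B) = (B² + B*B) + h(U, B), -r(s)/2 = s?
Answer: 13984/9 ≈ 1553.8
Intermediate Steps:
h(q, w) = -q/9
r(s) = -2*s
Q(B) = -11/9 + 2*B² (Q(B) = (B² + B*B) - ⅑*11 = (B² + B²) - 11/9 = 2*B² - 11/9 = -11/9 + 2*B²)
Q(r(0)) - 1*(-1555) = (-11/9 + 2*(-2*0)²) - 1*(-1555) = (-11/9 + 2*0²) + 1555 = (-11/9 + 2*0) + 1555 = (-11/9 + 0) + 1555 = -11/9 + 1555 = 13984/9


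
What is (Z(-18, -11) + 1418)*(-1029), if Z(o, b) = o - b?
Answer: -1451919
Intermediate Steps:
(Z(-18, -11) + 1418)*(-1029) = ((-18 - 1*(-11)) + 1418)*(-1029) = ((-18 + 11) + 1418)*(-1029) = (-7 + 1418)*(-1029) = 1411*(-1029) = -1451919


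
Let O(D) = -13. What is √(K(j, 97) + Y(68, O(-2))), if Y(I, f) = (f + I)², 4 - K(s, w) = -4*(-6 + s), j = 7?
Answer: 3*√337 ≈ 55.073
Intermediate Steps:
K(s, w) = -20 + 4*s (K(s, w) = 4 - (-4)*(-6 + s) = 4 - (24 - 4*s) = 4 + (-24 + 4*s) = -20 + 4*s)
Y(I, f) = (I + f)²
√(K(j, 97) + Y(68, O(-2))) = √((-20 + 4*7) + (68 - 13)²) = √((-20 + 28) + 55²) = √(8 + 3025) = √3033 = 3*√337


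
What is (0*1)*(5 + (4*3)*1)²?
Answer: 0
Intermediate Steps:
(0*1)*(5 + (4*3)*1)² = 0*(5 + 12*1)² = 0*(5 + 12)² = 0*17² = 0*289 = 0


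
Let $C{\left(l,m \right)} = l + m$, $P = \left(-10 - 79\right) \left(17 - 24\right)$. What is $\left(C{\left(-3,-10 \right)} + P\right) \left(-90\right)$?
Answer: $-54900$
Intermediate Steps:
$P = 623$ ($P = \left(-89\right) \left(-7\right) = 623$)
$\left(C{\left(-3,-10 \right)} + P\right) \left(-90\right) = \left(\left(-3 - 10\right) + 623\right) \left(-90\right) = \left(-13 + 623\right) \left(-90\right) = 610 \left(-90\right) = -54900$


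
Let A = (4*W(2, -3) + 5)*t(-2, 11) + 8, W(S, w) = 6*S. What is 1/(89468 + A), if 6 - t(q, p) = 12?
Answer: 1/89158 ≈ 1.1216e-5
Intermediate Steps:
t(q, p) = -6 (t(q, p) = 6 - 1*12 = 6 - 12 = -6)
A = -310 (A = (4*(6*2) + 5)*(-6) + 8 = (4*12 + 5)*(-6) + 8 = (48 + 5)*(-6) + 8 = 53*(-6) + 8 = -318 + 8 = -310)
1/(89468 + A) = 1/(89468 - 310) = 1/89158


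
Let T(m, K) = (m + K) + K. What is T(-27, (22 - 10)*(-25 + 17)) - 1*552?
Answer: -771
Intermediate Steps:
T(m, K) = m + 2*K (T(m, K) = (K + m) + K = m + 2*K)
T(-27, (22 - 10)*(-25 + 17)) - 1*552 = (-27 + 2*((22 - 10)*(-25 + 17))) - 1*552 = (-27 + 2*(12*(-8))) - 552 = (-27 + 2*(-96)) - 552 = (-27 - 192) - 552 = -219 - 552 = -771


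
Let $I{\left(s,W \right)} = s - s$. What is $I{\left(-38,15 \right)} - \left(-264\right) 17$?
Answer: $4488$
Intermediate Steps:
$I{\left(s,W \right)} = 0$
$I{\left(-38,15 \right)} - \left(-264\right) 17 = 0 - \left(-264\right) 17 = 0 - -4488 = 0 + 4488 = 4488$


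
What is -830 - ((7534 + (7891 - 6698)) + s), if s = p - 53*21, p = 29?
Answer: -8473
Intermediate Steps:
s = -1084 (s = 29 - 53*21 = 29 - 1113 = -1084)
-830 - ((7534 + (7891 - 6698)) + s) = -830 - ((7534 + (7891 - 6698)) - 1084) = -830 - ((7534 + 1193) - 1084) = -830 - (8727 - 1084) = -830 - 1*7643 = -830 - 7643 = -8473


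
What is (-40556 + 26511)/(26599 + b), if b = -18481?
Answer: -14045/8118 ≈ -1.7301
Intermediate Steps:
(-40556 + 26511)/(26599 + b) = (-40556 + 26511)/(26599 - 18481) = -14045/8118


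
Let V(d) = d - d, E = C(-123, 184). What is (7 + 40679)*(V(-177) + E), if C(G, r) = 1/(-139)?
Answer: -40686/139 ≈ -292.71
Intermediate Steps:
C(G, r) = -1/139
E = -1/139 ≈ -0.0071942
V(d) = 0
(7 + 40679)*(V(-177) + E) = (7 + 40679)*(0 - 1/139) = 40686*(-1/139) = -40686/139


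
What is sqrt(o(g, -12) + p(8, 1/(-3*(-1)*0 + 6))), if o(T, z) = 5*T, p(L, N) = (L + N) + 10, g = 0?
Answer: sqrt(654)/6 ≈ 4.2622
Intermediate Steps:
p(L, N) = 10 + L + N
sqrt(o(g, -12) + p(8, 1/(-3*(-1)*0 + 6))) = sqrt(5*0 + (10 + 8 + 1/(-3*(-1)*0 + 6))) = sqrt(0 + (10 + 8 + 1/(3*0 + 6))) = sqrt(0 + (10 + 8 + 1/(0 + 6))) = sqrt(0 + (10 + 8 + 1/6)) = sqrt(0 + 109/6) = sqrt(109/6) = sqrt(654)/6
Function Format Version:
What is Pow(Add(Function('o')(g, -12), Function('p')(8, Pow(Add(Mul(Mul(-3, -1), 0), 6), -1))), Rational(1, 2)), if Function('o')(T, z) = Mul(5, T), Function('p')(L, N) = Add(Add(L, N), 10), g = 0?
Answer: Mul(Rational(1, 6), Pow(654, Rational(1, 2))) ≈ 4.2622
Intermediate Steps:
Function('p')(L, N) = Add(10, L, N)
Pow(Add(Function('o')(g, -12), Function('p')(8, Pow(Add(Mul(Mul(-3, -1), 0), 6), -1))), Rational(1, 2)) = Pow(Add(Mul(5, 0), Add(10, 8, Pow(Add(Mul(Mul(-3, -1), 0), 6), -1))), Rational(1, 2)) = Pow(Add(0, Add(10, 8, Pow(Add(Mul(3, 0), 6), -1))), Rational(1, 2)) = Pow(Add(0, Add(10, 8, Pow(Add(0, 6), -1))), Rational(1, 2)) = Pow(Add(0, Add(10, 8, Pow(6, -1))), Rational(1, 2)) = Pow(Add(0, Add(10, 8, Rational(1, 6))), Rational(1, 2)) = Pow(Add(0, Rational(109, 6)), Rational(1, 2)) = Pow(Rational(109, 6), Rational(1, 2)) = Mul(Rational(1, 6), Pow(654, Rational(1, 2)))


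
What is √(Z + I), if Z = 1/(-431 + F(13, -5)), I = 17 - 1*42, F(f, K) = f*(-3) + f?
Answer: I*√5221682/457 ≈ 5.0002*I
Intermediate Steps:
F(f, K) = -2*f (F(f, K) = -3*f + f = -2*f)
I = -25 (I = 17 - 42 = -25)
Z = -1/457 (Z = 1/(-431 - 2*13) = 1/(-431 - 26) = 1/(-457) = -1/457 ≈ -0.0021882)
√(Z + I) = √(-1/457 - 25) = √(-11426/457) = I*√5221682/457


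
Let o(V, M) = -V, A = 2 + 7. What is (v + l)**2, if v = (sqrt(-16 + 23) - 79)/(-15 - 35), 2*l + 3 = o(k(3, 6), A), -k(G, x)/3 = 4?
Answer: (304 - sqrt(7))**2/2500 ≈ 36.326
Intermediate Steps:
k(G, x) = -12 (k(G, x) = -3*4 = -12)
A = 9
l = 9/2 (l = -3/2 + (-1*(-12))/2 = -3/2 + (1/2)*12 = -3/2 + 6 = 9/2 ≈ 4.5000)
v = 79/50 - sqrt(7)/50 (v = (sqrt(7) - 79)/(-50) = (-79 + sqrt(7))*(-1/50) = 79/50 - sqrt(7)/50 ≈ 1.5271)
(v + l)**2 = ((79/50 - sqrt(7)/50) + 9/2)**2 = (152/25 - sqrt(7)/50)**2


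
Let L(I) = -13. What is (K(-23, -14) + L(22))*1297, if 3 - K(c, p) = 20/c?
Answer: -272370/23 ≈ -11842.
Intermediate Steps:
K(c, p) = 3 - 20/c
(K(-23, -14) + L(22))*1297 = ((3 - 20/(-23)) - 13)*1297 = ((3 - 20*(-1/23)) - 13)*1297 = ((3 + 20/23) - 13)*1297 = (89/23 - 13)*1297 = -210/23*1297 = -272370/23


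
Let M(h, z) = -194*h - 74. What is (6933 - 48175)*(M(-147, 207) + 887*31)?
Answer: -2307118722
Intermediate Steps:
M(h, z) = -74 - 194*h
(6933 - 48175)*(M(-147, 207) + 887*31) = (6933 - 48175)*((-74 - 194*(-147)) + 887*31) = -41242*((-74 + 28518) + 27497) = -41242*(28444 + 27497) = -41242*55941 = -2307118722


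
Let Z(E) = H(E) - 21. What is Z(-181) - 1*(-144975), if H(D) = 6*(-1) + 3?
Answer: 144951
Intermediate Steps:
H(D) = -3 (H(D) = -6 + 3 = -3)
Z(E) = -24 (Z(E) = -3 - 21 = -24)
Z(-181) - 1*(-144975) = -24 - 1*(-144975) = -24 + 144975 = 144951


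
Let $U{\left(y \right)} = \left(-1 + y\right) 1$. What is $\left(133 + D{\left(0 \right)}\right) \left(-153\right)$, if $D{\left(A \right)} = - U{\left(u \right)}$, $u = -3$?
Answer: $-20961$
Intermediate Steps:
$U{\left(y \right)} = -1 + y$
$D{\left(A \right)} = 4$ ($D{\left(A \right)} = - (-1 - 3) = \left(-1\right) \left(-4\right) = 4$)
$\left(133 + D{\left(0 \right)}\right) \left(-153\right) = \left(133 + 4\right) \left(-153\right) = 137 \left(-153\right) = -20961$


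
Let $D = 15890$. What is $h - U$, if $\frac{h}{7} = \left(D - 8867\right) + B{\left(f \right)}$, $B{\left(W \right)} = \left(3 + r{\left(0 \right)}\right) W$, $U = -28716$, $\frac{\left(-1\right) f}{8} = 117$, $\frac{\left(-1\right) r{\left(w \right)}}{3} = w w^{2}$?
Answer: $58221$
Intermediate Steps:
$r{\left(w \right)} = - 3 w^{3}$ ($r{\left(w \right)} = - 3 w w^{2} = - 3 w^{3}$)
$f = -936$ ($f = \left(-8\right) 117 = -936$)
$B{\left(W \right)} = 3 W$ ($B{\left(W \right)} = \left(3 - 3 \cdot 0^{3}\right) W = \left(3 - 0\right) W = \left(3 + 0\right) W = 3 W$)
$h = 29505$ ($h = 7 \left(\left(15890 - 8867\right) + 3 \left(-936\right)\right) = 7 \left(7023 - 2808\right) = 7 \cdot 4215 = 29505$)
$h - U = 29505 - -28716 = 29505 + 28716 = 58221$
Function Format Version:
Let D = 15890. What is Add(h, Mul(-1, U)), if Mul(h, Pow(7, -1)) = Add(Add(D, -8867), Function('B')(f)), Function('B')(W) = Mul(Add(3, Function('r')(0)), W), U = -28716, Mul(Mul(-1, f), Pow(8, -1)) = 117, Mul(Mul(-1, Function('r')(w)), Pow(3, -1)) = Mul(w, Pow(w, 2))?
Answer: 58221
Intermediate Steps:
Function('r')(w) = Mul(-3, Pow(w, 3)) (Function('r')(w) = Mul(-3, Mul(w, Pow(w, 2))) = Mul(-3, Pow(w, 3)))
f = -936 (f = Mul(-8, 117) = -936)
Function('B')(W) = Mul(3, W) (Function('B')(W) = Mul(Add(3, Mul(-3, Pow(0, 3))), W) = Mul(Add(3, Mul(-3, 0)), W) = Mul(Add(3, 0), W) = Mul(3, W))
h = 29505 (h = Mul(7, Add(Add(15890, -8867), Mul(3, -936))) = Mul(7, Add(7023, -2808)) = Mul(7, 4215) = 29505)
Add(h, Mul(-1, U)) = Add(29505, Mul(-1, -28716)) = Add(29505, 28716) = 58221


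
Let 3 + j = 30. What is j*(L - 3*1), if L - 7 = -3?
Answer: 27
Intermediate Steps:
j = 27 (j = -3 + 30 = 27)
L = 4 (L = 7 - 3 = 4)
j*(L - 3*1) = 27*(4 - 3*1) = 27*(4 - 3) = 27*1 = 27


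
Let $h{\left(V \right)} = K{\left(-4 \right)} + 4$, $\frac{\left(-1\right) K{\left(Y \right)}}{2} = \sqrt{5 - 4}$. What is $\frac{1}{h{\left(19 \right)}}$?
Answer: $\frac{1}{2} \approx 0.5$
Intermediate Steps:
$K{\left(Y \right)} = -2$ ($K{\left(Y \right)} = - 2 \sqrt{5 - 4} = - 2 \sqrt{1} = \left(-2\right) 1 = -2$)
$h{\left(V \right)} = 2$ ($h{\left(V \right)} = -2 + 4 = 2$)
$\frac{1}{h{\left(19 \right)}} = \frac{1}{2}$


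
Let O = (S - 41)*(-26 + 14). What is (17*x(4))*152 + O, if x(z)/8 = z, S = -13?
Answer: 83336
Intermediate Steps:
x(z) = 8*z
O = 648 (O = (-13 - 41)*(-26 + 14) = -54*(-12) = 648)
(17*x(4))*152 + O = (17*(8*4))*152 + 648 = (17*32)*152 + 648 = 544*152 + 648 = 82688 + 648 = 83336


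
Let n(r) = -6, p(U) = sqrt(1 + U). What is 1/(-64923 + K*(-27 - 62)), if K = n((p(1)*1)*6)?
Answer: -1/64389 ≈ -1.5531e-5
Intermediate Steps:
K = -6
1/(-64923 + K*(-27 - 62)) = 1/(-64923 - 6*(-27 - 62)) = 1/(-64923 - 6*(-89)) = 1/(-64923 + 534) = 1/(-64389) = -1/64389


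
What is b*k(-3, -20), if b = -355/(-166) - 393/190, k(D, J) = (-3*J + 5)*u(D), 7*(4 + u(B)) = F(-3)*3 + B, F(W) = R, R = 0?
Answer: -31837/1577 ≈ -20.188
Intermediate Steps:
F(W) = 0
u(B) = -4 + B/7 (u(B) = -4 + (0*3 + B)/7 = -4 + (0 + B)/7 = -4 + B/7)
k(D, J) = (-4 + D/7)*(5 - 3*J) (k(D, J) = (-3*J + 5)*(-4 + D/7) = (5 - 3*J)*(-4 + D/7) = (-4 + D/7)*(5 - 3*J))
b = 553/7885 (b = -355*(-1/166) - 393*1/190 = 355/166 - 393/190 = 553/7885 ≈ 0.070133)
b*k(-3, -20) = 553*(-(-28 - 3)*(-5 + 3*(-20))/7)/7885 = 553*(-1/7*(-31)*(-5 - 60))/7885 = 553*(-1/7*(-31)*(-65))/7885 = (553/7885)*(-2015/7) = -31837/1577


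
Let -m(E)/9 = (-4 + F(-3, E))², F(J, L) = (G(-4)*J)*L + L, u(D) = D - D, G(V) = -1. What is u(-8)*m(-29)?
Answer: 0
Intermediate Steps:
u(D) = 0
F(J, L) = L - J*L (F(J, L) = (-J)*L + L = -J*L + L = L - J*L)
m(E) = -9*(-4 + 4*E)² (m(E) = -9*(-4 + E*(1 - 1*(-3)))² = -9*(-4 + E*(1 + 3))² = -9*(-4 + E*4)² = -9*(-4 + 4*E)²)
u(-8)*m(-29) = 0*(-144*(-1 - 29)²) = 0*(-144*(-30)²) = 0*(-144*900) = 0*(-129600) = 0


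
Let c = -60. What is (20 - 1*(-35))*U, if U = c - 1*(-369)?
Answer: 16995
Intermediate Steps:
U = 309 (U = -60 - 1*(-369) = -60 + 369 = 309)
(20 - 1*(-35))*U = (20 - 1*(-35))*309 = (20 + 35)*309 = 55*309 = 16995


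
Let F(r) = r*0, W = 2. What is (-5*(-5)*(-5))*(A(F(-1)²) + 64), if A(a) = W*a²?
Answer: -8000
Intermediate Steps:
F(r) = 0
A(a) = 2*a²
(-5*(-5)*(-5))*(A(F(-1)²) + 64) = (-5*(-5)*(-5))*(2*(0²)² + 64) = (25*(-5))*(2*0² + 64) = -125*(2*0 + 64) = -125*(0 + 64) = -125*64 = -8000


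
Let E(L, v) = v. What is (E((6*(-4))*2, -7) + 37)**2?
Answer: 900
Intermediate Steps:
(E((6*(-4))*2, -7) + 37)**2 = (-7 + 37)**2 = 30**2 = 900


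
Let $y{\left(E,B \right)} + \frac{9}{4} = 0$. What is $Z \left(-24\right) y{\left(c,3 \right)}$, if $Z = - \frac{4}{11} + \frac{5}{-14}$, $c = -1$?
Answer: $- \frac{2997}{77} \approx -38.922$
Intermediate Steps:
$Z = - \frac{111}{154}$ ($Z = \left(-4\right) \frac{1}{11} + 5 \left(- \frac{1}{14}\right) = - \frac{4}{11} - \frac{5}{14} = - \frac{111}{154} \approx -0.72078$)
$y{\left(E,B \right)} = - \frac{9}{4}$ ($y{\left(E,B \right)} = - \frac{9}{4} + 0 = - \frac{9}{4}$)
$Z \left(-24\right) y{\left(c,3 \right)} = \left(- \frac{111}{154}\right) \left(-24\right) \left(- \frac{9}{4}\right) = \frac{1332}{77} \left(- \frac{9}{4}\right) = - \frac{2997}{77}$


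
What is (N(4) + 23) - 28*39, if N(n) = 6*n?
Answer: -1045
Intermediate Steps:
(N(4) + 23) - 28*39 = (6*4 + 23) - 28*39 = (24 + 23) - 1092 = 47 - 1092 = -1045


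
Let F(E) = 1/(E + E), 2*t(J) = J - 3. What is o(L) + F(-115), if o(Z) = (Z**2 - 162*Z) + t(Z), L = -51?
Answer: 2492279/230 ≈ 10836.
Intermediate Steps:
t(J) = -3/2 + J/2 (t(J) = (J - 3)/2 = (-3 + J)/2 = -3/2 + J/2)
F(E) = 1/(2*E)
o(Z) = -3/2 + Z**2 - 323*Z/2 (o(Z) = (Z**2 - 162*Z) + (-3/2 + Z/2) = -3/2 + Z**2 - 323*Z/2)
o(L) + F(-115) = (-3/2 + (-51)**2 - 323/2*(-51)) + (1/2)/(-115) = (-3/2 + 2601 + 16473/2) + (1/2)*(-1/115) = 10836 - 1/230 = 2492279/230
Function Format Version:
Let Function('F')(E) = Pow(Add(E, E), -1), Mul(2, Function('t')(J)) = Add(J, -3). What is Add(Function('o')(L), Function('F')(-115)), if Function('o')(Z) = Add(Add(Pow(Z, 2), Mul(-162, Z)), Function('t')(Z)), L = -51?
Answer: Rational(2492279, 230) ≈ 10836.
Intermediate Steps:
Function('t')(J) = Add(Rational(-3, 2), Mul(Rational(1, 2), J)) (Function('t')(J) = Mul(Rational(1, 2), Add(J, -3)) = Mul(Rational(1, 2), Add(-3, J)) = Add(Rational(-3, 2), Mul(Rational(1, 2), J)))
Function('F')(E) = Mul(Rational(1, 2), Pow(E, -1)) (Function('F')(E) = Pow(Mul(2, E), -1) = Mul(Rational(1, 2), Pow(E, -1)))
Function('o')(Z) = Add(Rational(-3, 2), Pow(Z, 2), Mul(Rational(-323, 2), Z)) (Function('o')(Z) = Add(Add(Pow(Z, 2), Mul(-162, Z)), Add(Rational(-3, 2), Mul(Rational(1, 2), Z))) = Add(Rational(-3, 2), Pow(Z, 2), Mul(Rational(-323, 2), Z)))
Add(Function('o')(L), Function('F')(-115)) = Add(Add(Rational(-3, 2), Pow(-51, 2), Mul(Rational(-323, 2), -51)), Mul(Rational(1, 2), Pow(-115, -1))) = Add(Add(Rational(-3, 2), 2601, Rational(16473, 2)), Mul(Rational(1, 2), Rational(-1, 115))) = Add(10836, Rational(-1, 230)) = Rational(2492279, 230)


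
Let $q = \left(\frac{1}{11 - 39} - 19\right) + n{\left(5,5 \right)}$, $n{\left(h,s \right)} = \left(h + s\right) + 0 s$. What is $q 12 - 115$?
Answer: $- \frac{1564}{7} \approx -223.43$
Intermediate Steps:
$n{\left(h,s \right)} = h + s$ ($n{\left(h,s \right)} = \left(h + s\right) + 0 = h + s$)
$q = - \frac{253}{28}$ ($q = \left(\frac{1}{11 - 39} - 19\right) + \left(5 + 5\right) = \left(\frac{1}{-28} - 19\right) + 10 = \left(- \frac{1}{28} - 19\right) + 10 = - \frac{533}{28} + 10 = - \frac{253}{28} \approx -9.0357$)
$q 12 - 115 = \left(- \frac{253}{28}\right) 12 - 115 = - \frac{759}{7} - 115 = - \frac{1564}{7}$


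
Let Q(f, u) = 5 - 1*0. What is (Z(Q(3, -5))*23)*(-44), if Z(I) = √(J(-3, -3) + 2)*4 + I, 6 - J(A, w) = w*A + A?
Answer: -5060 - 4048*√2 ≈ -10785.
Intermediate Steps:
Q(f, u) = 5 (Q(f, u) = 5 + 0 = 5)
J(A, w) = 6 - A - A*w (J(A, w) = 6 - (w*A + A) = 6 - (A*w + A) = 6 - (A + A*w) = 6 + (-A - A*w) = 6 - A - A*w)
Z(I) = I + 4*√2 (Z(I) = √((6 - 1*(-3) - 1*(-3)*(-3)) + 2)*4 + I = √((6 + 3 - 9) + 2)*4 + I = √(0 + 2)*4 + I = √2*4 + I = 4*√2 + I = I + 4*√2)
(Z(Q(3, -5))*23)*(-44) = ((5 + 4*√2)*23)*(-44) = (115 + 92*√2)*(-44) = -5060 - 4048*√2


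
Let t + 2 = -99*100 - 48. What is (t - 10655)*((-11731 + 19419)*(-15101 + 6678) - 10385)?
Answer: 1334511857445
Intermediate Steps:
t = -9950 (t = -2 + (-99*100 - 48) = -2 + (-9900 - 48) = -2 - 9948 = -9950)
(t - 10655)*((-11731 + 19419)*(-15101 + 6678) - 10385) = (-9950 - 10655)*((-11731 + 19419)*(-15101 + 6678) - 10385) = -20605*(7688*(-8423) - 10385) = -20605*(-64756024 - 10385) = -20605*(-64766409) = 1334511857445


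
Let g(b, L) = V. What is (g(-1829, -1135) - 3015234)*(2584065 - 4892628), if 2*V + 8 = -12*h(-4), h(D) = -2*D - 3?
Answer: 6960936139884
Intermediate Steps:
h(D) = -3 - 2*D
V = -34 (V = -4 + (-12*(-3 - 2*(-4)))/2 = -4 + (-12*(-3 + 8))/2 = -4 + (-12*5)/2 = -4 + (½)*(-60) = -4 - 30 = -34)
g(b, L) = -34
(g(-1829, -1135) - 3015234)*(2584065 - 4892628) = (-34 - 3015234)*(2584065 - 4892628) = -3015268*(-2308563) = 6960936139884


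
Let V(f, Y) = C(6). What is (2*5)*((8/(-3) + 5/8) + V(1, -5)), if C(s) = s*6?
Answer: 4075/12 ≈ 339.58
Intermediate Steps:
C(s) = 6*s
V(f, Y) = 36 (V(f, Y) = 6*6 = 36)
(2*5)*((8/(-3) + 5/8) + V(1, -5)) = (2*5)*((8/(-3) + 5/8) + 36) = 10*((8*(-⅓) + 5*(⅛)) + 36) = 10*((-8/3 + 5/8) + 36) = 10*(-49/24 + 36) = 10*(815/24) = 4075/12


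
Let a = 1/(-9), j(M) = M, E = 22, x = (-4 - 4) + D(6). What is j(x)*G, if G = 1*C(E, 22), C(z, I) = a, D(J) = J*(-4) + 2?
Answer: 10/3 ≈ 3.3333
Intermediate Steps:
D(J) = 2 - 4*J (D(J) = -4*J + 2 = 2 - 4*J)
x = -30 (x = (-4 - 4) + (2 - 4*6) = -8 + (2 - 24) = -8 - 22 = -30)
a = -⅑ ≈ -0.11111
C(z, I) = -⅑
G = -⅑ (G = 1*(-⅑) = -⅑ ≈ -0.11111)
j(x)*G = -30*(-⅑) = 10/3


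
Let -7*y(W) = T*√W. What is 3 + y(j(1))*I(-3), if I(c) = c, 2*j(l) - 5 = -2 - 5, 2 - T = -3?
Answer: 3 + 15*I/7 ≈ 3.0 + 2.1429*I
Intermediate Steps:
T = 5 (T = 2 - 1*(-3) = 2 + 3 = 5)
j(l) = -1 (j(l) = 5/2 + (-2 - 5)/2 = 5/2 + (½)*(-7) = 5/2 - 7/2 = -1)
y(W) = -5*√W/7
3 + y(j(1))*I(-3) = 3 - 5*I/7*(-3) = 3 + 15*I/7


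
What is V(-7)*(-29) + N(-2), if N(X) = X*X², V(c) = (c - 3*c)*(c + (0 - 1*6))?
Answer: 5270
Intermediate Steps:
V(c) = -2*c*(-6 + c) (V(c) = (-2*c)*(c + (0 - 6)) = (-2*c)*(c - 6) = (-2*c)*(-6 + c) = -2*c*(-6 + c))
N(X) = X³
V(-7)*(-29) + N(-2) = (2*(-7)*(6 - 1*(-7)))*(-29) + (-2)³ = (2*(-7)*(6 + 7))*(-29) - 8 = (2*(-7)*13)*(-29) - 8 = -182*(-29) - 8 = 5278 - 8 = 5270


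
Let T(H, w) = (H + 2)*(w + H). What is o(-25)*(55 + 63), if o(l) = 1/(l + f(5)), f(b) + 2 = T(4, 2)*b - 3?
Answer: 59/75 ≈ 0.78667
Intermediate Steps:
T(H, w) = (2 + H)*(H + w)
f(b) = -5 + 36*b (f(b) = -2 + ((4² + 2*4 + 2*2 + 4*2)*b - 3) = -2 + ((16 + 8 + 4 + 8)*b - 3) = -2 + (36*b - 3) = -2 + (-3 + 36*b) = -5 + 36*b)
o(l) = 1/(175 + l) (o(l) = 1/(l + (-5 + 36*5)) = 1/(l + (-5 + 180)) = 1/(l + 175) = 1/(175 + l))
o(-25)*(55 + 63) = (55 + 63)/(175 - 25) = 118/150 = (1/150)*118 = 59/75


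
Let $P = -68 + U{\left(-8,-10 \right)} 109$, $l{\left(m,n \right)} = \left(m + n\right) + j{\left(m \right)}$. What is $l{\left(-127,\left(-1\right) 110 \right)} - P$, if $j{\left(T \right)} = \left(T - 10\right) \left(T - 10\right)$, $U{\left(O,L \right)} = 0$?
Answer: $18600$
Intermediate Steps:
$j{\left(T \right)} = \left(-10 + T\right)^{2}$ ($j{\left(T \right)} = \left(-10 + T\right) \left(-10 + T\right) = \left(-10 + T\right)^{2}$)
$l{\left(m,n \right)} = m + n + \left(-10 + m\right)^{2}$ ($l{\left(m,n \right)} = \left(m + n\right) + \left(-10 + m\right)^{2} = m + n + \left(-10 + m\right)^{2}$)
$P = -68$ ($P = -68 + 0 \cdot 109 = -68 + 0 = -68$)
$l{\left(-127,\left(-1\right) 110 \right)} - P = \left(-127 - 110 + \left(-10 - 127\right)^{2}\right) - -68 = \left(-127 - 110 + \left(-137\right)^{2}\right) + 68 = \left(-127 - 110 + 18769\right) + 68 = 18532 + 68 = 18600$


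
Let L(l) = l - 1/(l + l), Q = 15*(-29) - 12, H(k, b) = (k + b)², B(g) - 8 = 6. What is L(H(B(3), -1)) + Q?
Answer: -93965/338 ≈ -278.00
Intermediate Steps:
B(g) = 14 (B(g) = 8 + 6 = 14)
H(k, b) = (b + k)²
Q = -447 (Q = -435 - 12 = -447)
L(l) = l - 1/(2*l)
L(H(B(3), -1)) + Q = ((-1 + 14)² - 1/(2*(-1 + 14)²)) - 447 = (13² - 1/(2*(13²))) - 447 = (169 - ½/169) - 447 = (169 - ½*1/169) - 447 = (169 - 1/338) - 447 = 57121/338 - 447 = -93965/338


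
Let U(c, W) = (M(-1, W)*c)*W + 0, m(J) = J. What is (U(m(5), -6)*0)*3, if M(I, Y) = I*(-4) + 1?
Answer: 0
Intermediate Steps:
M(I, Y) = 1 - 4*I (M(I, Y) = -4*I + 1 = 1 - 4*I)
U(c, W) = 5*W*c (U(c, W) = ((1 - 4*(-1))*c)*W + 0 = ((1 + 4)*c)*W + 0 = (5*c)*W + 0 = 5*W*c + 0 = 5*W*c)
(U(m(5), -6)*0)*3 = ((5*(-6)*5)*0)*3 = -150*0*3 = 0*3 = 0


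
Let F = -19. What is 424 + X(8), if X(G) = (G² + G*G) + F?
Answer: 533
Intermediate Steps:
X(G) = -19 + 2*G² (X(G) = (G² + G*G) - 19 = (G² + G²) - 19 = 2*G² - 19 = -19 + 2*G²)
424 + X(8) = 424 + (-19 + 2*8²) = 424 + (-19 + 2*64) = 424 + (-19 + 128) = 424 + 109 = 533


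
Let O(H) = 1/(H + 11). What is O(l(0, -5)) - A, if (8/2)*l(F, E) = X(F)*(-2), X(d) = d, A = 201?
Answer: -2210/11 ≈ -200.91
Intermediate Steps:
l(F, E) = -F/2 (l(F, E) = (F*(-2))/4 = (-2*F)/4 = -F/2)
O(H) = 1/(11 + H)
O(l(0, -5)) - A = 1/(11 - ½*0) - 1*201 = 1/(11 + 0) - 201 = 1/11 - 201 = -2210/11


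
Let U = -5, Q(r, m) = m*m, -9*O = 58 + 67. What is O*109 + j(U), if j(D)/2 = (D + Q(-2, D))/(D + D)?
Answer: -13661/9 ≈ -1517.9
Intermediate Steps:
O = -125/9 (O = -(58 + 67)/9 = -⅑*125 = -125/9 ≈ -13.889)
Q(r, m) = m²
j(D) = (D + D²)/D (j(D) = 2*((D + D²)/(D + D)) = 2*((D + D²)/((2*D))) = 2*((D + D²)*(1/(2*D))) = 2*((D + D²)/(2*D)) = (D + D²)/D)
O*109 + j(U) = -125/9*109 + (1 - 5) = -13625/9 - 4 = -13661/9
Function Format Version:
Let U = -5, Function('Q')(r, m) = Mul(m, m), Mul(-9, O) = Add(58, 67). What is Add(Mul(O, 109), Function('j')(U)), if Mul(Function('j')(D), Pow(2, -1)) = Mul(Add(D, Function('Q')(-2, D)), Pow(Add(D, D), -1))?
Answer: Rational(-13661, 9) ≈ -1517.9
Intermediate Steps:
O = Rational(-125, 9) (O = Mul(Rational(-1, 9), Add(58, 67)) = Mul(Rational(-1, 9), 125) = Rational(-125, 9) ≈ -13.889)
Function('Q')(r, m) = Pow(m, 2)
Function('j')(D) = Mul(Pow(D, -1), Add(D, Pow(D, 2))) (Function('j')(D) = Mul(2, Mul(Add(D, Pow(D, 2)), Pow(Add(D, D), -1))) = Mul(2, Mul(Add(D, Pow(D, 2)), Pow(Mul(2, D), -1))) = Mul(2, Mul(Add(D, Pow(D, 2)), Mul(Rational(1, 2), Pow(D, -1)))) = Mul(2, Mul(Rational(1, 2), Pow(D, -1), Add(D, Pow(D, 2)))) = Mul(Pow(D, -1), Add(D, Pow(D, 2))))
Add(Mul(O, 109), Function('j')(U)) = Add(Mul(Rational(-125, 9), 109), Add(1, -5)) = Add(Rational(-13625, 9), -4) = Rational(-13661, 9)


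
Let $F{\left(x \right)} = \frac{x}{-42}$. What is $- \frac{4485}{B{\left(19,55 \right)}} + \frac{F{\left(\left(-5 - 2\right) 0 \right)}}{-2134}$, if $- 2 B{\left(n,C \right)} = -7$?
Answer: $- \frac{8970}{7} \approx -1281.4$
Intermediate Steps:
$F{\left(x \right)} = - \frac{x}{42}$ ($F{\left(x \right)} = x \left(- \frac{1}{42}\right) = - \frac{x}{42}$)
$B{\left(n,C \right)} = \frac{7}{2}$ ($B{\left(n,C \right)} = \left(- \frac{1}{2}\right) \left(-7\right) = \frac{7}{2}$)
$- \frac{4485}{B{\left(19,55 \right)}} + \frac{F{\left(\left(-5 - 2\right) 0 \right)}}{-2134} = - \frac{4485}{\frac{7}{2}} + \frac{\left(- \frac{1}{42}\right) \left(-5 - 2\right) 0}{-2134} = \left(-4485\right) \frac{2}{7} + - \frac{\left(-7\right) 0}{42} \left(- \frac{1}{2134}\right) = - \frac{8970}{7} + \left(- \frac{1}{42}\right) 0 \left(- \frac{1}{2134}\right) = - \frac{8970}{7} + 0 \left(- \frac{1}{2134}\right) = - \frac{8970}{7} + 0 = - \frac{8970}{7}$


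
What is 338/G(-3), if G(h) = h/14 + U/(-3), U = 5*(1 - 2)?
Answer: 14196/61 ≈ 232.72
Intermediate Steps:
U = -5 (U = 5*(-1) = -5)
G(h) = 5/3 + h/14 (G(h) = h/14 - 5/(-3) = h*(1/14) - 5*(-⅓) = h/14 + 5/3 = 5/3 + h/14)
338/G(-3) = 338/(5/3 + (1/14)*(-3)) = 338/(5/3 - 3/14) = 338/(61/42) = 338*(42/61) = 14196/61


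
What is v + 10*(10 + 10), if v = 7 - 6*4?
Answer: 183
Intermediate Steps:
v = -17 (v = 7 - 24 = -17)
v + 10*(10 + 10) = -17 + 10*(10 + 10) = -17 + 10*20 = -17 + 200 = 183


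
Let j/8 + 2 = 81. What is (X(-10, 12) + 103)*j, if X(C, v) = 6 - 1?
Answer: 68256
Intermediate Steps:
j = 632 (j = -16 + 8*81 = -16 + 648 = 632)
X(C, v) = 5
(X(-10, 12) + 103)*j = (5 + 103)*632 = 108*632 = 68256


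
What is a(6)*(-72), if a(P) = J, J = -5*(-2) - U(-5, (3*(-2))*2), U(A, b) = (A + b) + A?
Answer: -2304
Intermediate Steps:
U(A, b) = b + 2*A
J = 32 (J = -5*(-2) - ((3*(-2))*2 + 2*(-5)) = 10 - (-6*2 - 10) = 10 - (-12 - 10) = 10 - 1*(-22) = 10 + 22 = 32)
a(P) = 32
a(6)*(-72) = 32*(-72) = -2304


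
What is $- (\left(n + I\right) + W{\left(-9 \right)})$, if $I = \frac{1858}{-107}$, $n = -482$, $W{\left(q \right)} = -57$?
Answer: $\frac{59531}{107} \approx 556.36$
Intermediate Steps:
$I = - \frac{1858}{107}$ ($I = 1858 \left(- \frac{1}{107}\right) = - \frac{1858}{107} \approx -17.364$)
$- (\left(n + I\right) + W{\left(-9 \right)}) = - (\left(-482 - \frac{1858}{107}\right) - 57) = - (- \frac{53432}{107} - 57) = \left(-1\right) \left(- \frac{59531}{107}\right) = \frac{59531}{107}$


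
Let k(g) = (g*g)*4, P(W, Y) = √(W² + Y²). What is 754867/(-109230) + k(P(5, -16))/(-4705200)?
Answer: -29599358191/4282908300 ≈ -6.9110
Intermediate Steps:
k(g) = 4*g² (k(g) = g²*4 = 4*g²)
754867/(-109230) + k(P(5, -16))/(-4705200) = 754867/(-109230) + (4*(√(5² + (-16)²))²)/(-4705200) = 754867*(-1/109230) + (4*(√(25 + 256))²)*(-1/4705200) = -754867/109230 + (4*(√281)²)*(-1/4705200) = -754867/109230 + (4*281)*(-1/4705200) = -754867/109230 + 1124*(-1/4705200) = -754867/109230 - 281/1176300 = -29599358191/4282908300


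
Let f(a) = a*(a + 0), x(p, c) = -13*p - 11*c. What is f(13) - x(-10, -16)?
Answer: -137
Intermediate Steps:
f(a) = a² (f(a) = a*a = a²)
f(13) - x(-10, -16) = 13² - (-13*(-10) - 11*(-16)) = 169 - (130 + 176) = 169 - 1*306 = 169 - 306 = -137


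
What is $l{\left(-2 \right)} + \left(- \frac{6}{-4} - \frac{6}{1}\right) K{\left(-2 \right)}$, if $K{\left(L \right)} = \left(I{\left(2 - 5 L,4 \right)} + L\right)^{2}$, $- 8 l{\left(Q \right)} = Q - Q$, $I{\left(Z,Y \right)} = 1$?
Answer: $- \frac{9}{2} \approx -4.5$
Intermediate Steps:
$l{\left(Q \right)} = 0$ ($l{\left(Q \right)} = - \frac{Q - Q}{8} = \left(- \frac{1}{8}\right) 0 = 0$)
$K{\left(L \right)} = \left(1 + L\right)^{2}$
$l{\left(-2 \right)} + \left(- \frac{6}{-4} - \frac{6}{1}\right) K{\left(-2 \right)} = 0 + \left(- \frac{6}{-4} - \frac{6}{1}\right) \left(1 - 2\right)^{2} = 0 + \left(\left(-6\right) \left(- \frac{1}{4}\right) - 6\right) \left(-1\right)^{2} = 0 + \left(\frac{3}{2} - 6\right) 1 = 0 - \frac{9}{2} = - \frac{9}{2}$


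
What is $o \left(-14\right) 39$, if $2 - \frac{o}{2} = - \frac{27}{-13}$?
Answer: $84$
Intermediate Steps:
$o = - \frac{2}{13}$ ($o = 4 - 2 \left(- \frac{27}{-13}\right) = 4 - 2 \left(\left(-27\right) \left(- \frac{1}{13}\right)\right) = 4 - \frac{54}{13} = - \frac{2}{13} \approx -0.15385$)
$o \left(-14\right) 39 = \left(- \frac{2}{13}\right) \left(-14\right) 39 = \frac{28}{13} \cdot 39 = 84$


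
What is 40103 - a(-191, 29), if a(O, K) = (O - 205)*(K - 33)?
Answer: 38519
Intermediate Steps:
a(O, K) = (-205 + O)*(-33 + K)
40103 - a(-191, 29) = 40103 - (6765 - 205*29 - 33*(-191) + 29*(-191)) = 40103 - (6765 - 5945 + 6303 - 5539) = 40103 - 1*1584 = 40103 - 1584 = 38519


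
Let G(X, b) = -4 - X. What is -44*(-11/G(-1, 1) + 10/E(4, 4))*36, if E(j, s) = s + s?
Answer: -7788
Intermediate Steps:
E(j, s) = 2*s
-44*(-11/G(-1, 1) + 10/E(4, 4))*36 = -44*(-11/(-4 - 1*(-1)) + 10/((2*4)))*36 = -44*(-11/(-4 + 1) + 10/8)*36 = -44*(-11/(-3) + 10*(⅛))*36 = -44*(-11*(-⅓) + 5/4)*36 = -44*(11/3 + 5/4)*36 = -44*59/12*36 = -649/3*36 = -7788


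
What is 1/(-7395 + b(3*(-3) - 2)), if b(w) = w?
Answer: -1/7406 ≈ -0.00013503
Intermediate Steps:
1/(-7395 + b(3*(-3) - 2)) = 1/(-7395 + (3*(-3) - 2)) = 1/(-7395 + (-9 - 2)) = 1/(-7395 - 11) = 1/(-7406) = -1/7406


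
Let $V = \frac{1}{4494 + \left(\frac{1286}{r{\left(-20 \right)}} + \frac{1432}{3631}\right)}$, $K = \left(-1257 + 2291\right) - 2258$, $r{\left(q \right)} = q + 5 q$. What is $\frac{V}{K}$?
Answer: $- \frac{18155}{99635030754} \approx -1.8221 \cdot 10^{-7}$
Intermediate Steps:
$r{\left(q \right)} = 6 q$
$K = -1224$ ($K = 1034 - 2258 = -1224$)
$V = \frac{217860}{976814027}$ ($V = \frac{1}{4494 + \left(\frac{1286}{6 \left(-20\right)} + \frac{1432}{3631}\right)} = \frac{1}{4494 + \left(\frac{1286}{-120} + 1432 \cdot \frac{1}{3631}\right)} = \frac{1}{4494 + \left(1286 \left(- \frac{1}{120}\right) + \frac{1432}{3631}\right)} = \frac{1}{4494 + \left(- \frac{643}{60} + \frac{1432}{3631}\right)} = \frac{1}{4494 - \frac{2248813}{217860}} = \frac{1}{\frac{976814027}{217860}} = \frac{217860}{976814027} \approx 0.00022303$)
$\frac{V}{K} = \frac{217860}{976814027 \left(-1224\right)} = \frac{217860}{976814027} \left(- \frac{1}{1224}\right) = - \frac{18155}{99635030754}$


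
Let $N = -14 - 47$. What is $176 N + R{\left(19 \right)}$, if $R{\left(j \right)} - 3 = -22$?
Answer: $-10755$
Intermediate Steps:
$R{\left(j \right)} = -19$ ($R{\left(j \right)} = 3 - 22 = -19$)
$N = -61$ ($N = -14 - 47 = -61$)
$176 N + R{\left(19 \right)} = 176 \left(-61\right) - 19 = -10736 - 19 = -10755$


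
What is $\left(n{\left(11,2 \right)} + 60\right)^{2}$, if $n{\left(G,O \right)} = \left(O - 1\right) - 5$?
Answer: $3136$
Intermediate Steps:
$n{\left(G,O \right)} = -6 + O$ ($n{\left(G,O \right)} = \left(-1 + O\right) - 5 = -6 + O$)
$\left(n{\left(11,2 \right)} + 60\right)^{2} = \left(\left(-6 + 2\right) + 60\right)^{2} = \left(-4 + 60\right)^{2} = 56^{2} = 3136$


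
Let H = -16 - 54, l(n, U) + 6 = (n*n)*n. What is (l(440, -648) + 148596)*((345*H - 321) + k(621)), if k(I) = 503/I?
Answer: -1296713013648920/621 ≈ -2.0881e+12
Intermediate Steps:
l(n, U) = -6 + n³ (l(n, U) = -6 + (n*n)*n = -6 + n²*n = -6 + n³)
H = -70
(l(440, -648) + 148596)*((345*H - 321) + k(621)) = ((-6 + 440³) + 148596)*((345*(-70) - 321) + 503/621) = ((-6 + 85184000) + 148596)*((-24150 - 321) + 503*(1/621)) = (85183994 + 148596)*(-24471 + 503/621) = 85332590*(-15195988/621) = -1296713013648920/621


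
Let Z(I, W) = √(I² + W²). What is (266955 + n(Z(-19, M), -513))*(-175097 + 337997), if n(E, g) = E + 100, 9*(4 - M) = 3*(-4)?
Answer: 43503259500 + 54300*√3505 ≈ 4.3506e+10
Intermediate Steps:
M = 16/3 (M = 4 - (-4)/3 = 4 - ⅑*(-12) = 4 + 4/3 = 16/3 ≈ 5.3333)
n(E, g) = 100 + E
(266955 + n(Z(-19, M), -513))*(-175097 + 337997) = (266955 + (100 + √((-19)² + (16/3)²)))*(-175097 + 337997) = (266955 + (100 + √(361 + 256/9)))*162900 = (266955 + (100 + √(3505/9)))*162900 = (266955 + (100 + √3505/3))*162900 = (267055 + √3505/3)*162900 = 43503259500 + 54300*√3505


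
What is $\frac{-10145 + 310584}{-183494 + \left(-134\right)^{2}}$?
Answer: $- \frac{300439}{165538} \approx -1.8149$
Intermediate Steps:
$\frac{-10145 + 310584}{-183494 + \left(-134\right)^{2}} = \frac{300439}{-183494 + 17956} = \frac{300439}{-165538} = 300439 \left(- \frac{1}{165538}\right) = - \frac{300439}{165538}$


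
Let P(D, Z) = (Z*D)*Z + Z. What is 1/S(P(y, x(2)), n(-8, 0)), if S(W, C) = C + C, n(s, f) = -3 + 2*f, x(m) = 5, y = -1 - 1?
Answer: -⅙ ≈ -0.16667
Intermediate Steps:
y = -2
P(D, Z) = Z + D*Z² (P(D, Z) = (D*Z)*Z + Z = D*Z² + Z = Z + D*Z²)
S(W, C) = 2*C
1/S(P(y, x(2)), n(-8, 0)) = 1/(2*(-3 + 2*0)) = 1/(2*(-3 + 0)) = 1/(2*(-3)) = 1/(-6) = -⅙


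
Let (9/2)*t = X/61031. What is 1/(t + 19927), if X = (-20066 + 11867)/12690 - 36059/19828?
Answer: 3839114164230/76502027916157961 ≈ 5.0183e-5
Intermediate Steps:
X = -34453249/13978740 (X = -8199*1/12690 - 36059*1/19828 = -911/1410 - 36059/19828 = -34453249/13978740 ≈ -2.4647)
t = -34453249/3839114164230 (t = 2*(-34453249/13978740/61031)/9 = 2*(-34453249/13978740*1/61031)/9 = (2/9)*(-34453249/853136480940) = -34453249/3839114164230 ≈ -8.9743e-6)
1/(t + 19927) = 1/(-34453249/3839114164230 + 19927) = 1/(76502027916157961/3839114164230) = 3839114164230/76502027916157961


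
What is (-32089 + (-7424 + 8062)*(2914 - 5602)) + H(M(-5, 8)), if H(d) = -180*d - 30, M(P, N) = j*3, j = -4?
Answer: -1744903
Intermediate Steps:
M(P, N) = -12 (M(P, N) = -4*3 = -12)
H(d) = -30 - 180*d
(-32089 + (-7424 + 8062)*(2914 - 5602)) + H(M(-5, 8)) = (-32089 + (-7424 + 8062)*(2914 - 5602)) + (-30 - 180*(-12)) = (-32089 + 638*(-2688)) + (-30 + 2160) = (-32089 - 1714944) + 2130 = -1747033 + 2130 = -1744903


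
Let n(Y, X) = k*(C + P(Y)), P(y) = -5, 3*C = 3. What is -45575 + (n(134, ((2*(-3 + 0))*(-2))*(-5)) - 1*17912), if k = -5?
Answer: -63467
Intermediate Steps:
C = 1 (C = (1/3)*3 = 1)
n(Y, X) = 20 (n(Y, X) = -5*(1 - 5) = -5*(-4) = 20)
-45575 + (n(134, ((2*(-3 + 0))*(-2))*(-5)) - 1*17912) = -45575 + (20 - 1*17912) = -45575 + (20 - 17912) = -45575 - 17892 = -63467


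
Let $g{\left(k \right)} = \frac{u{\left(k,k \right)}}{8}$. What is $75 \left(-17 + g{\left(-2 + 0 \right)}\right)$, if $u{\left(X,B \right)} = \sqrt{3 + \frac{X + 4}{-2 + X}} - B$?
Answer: $- \frac{5025}{4} + \frac{75 \sqrt{10}}{16} \approx -1241.4$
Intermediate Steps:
$u{\left(X,B \right)} = \sqrt{3 + \frac{4 + X}{-2 + X}} - B$
$g{\left(k \right)} = - \frac{k}{8} + \frac{\sqrt{2} \sqrt{\frac{-1 + 2 k}{-2 + k}}}{8}$ ($g{\left(k \right)} = \frac{- k + \sqrt{2} \sqrt{\frac{-1 + 2 k}{-2 + k}}}{8} = \left(- k + \sqrt{2} \sqrt{\frac{-1 + 2 k}{-2 + k}}\right) \frac{1}{8} = - \frac{k}{8} + \frac{\sqrt{2} \sqrt{\frac{-1 + 2 k}{-2 + k}}}{8}$)
$75 \left(-17 + g{\left(-2 + 0 \right)}\right) = 75 \left(-17 - \left(\frac{-2 + 0}{8} - \frac{\sqrt{2} \sqrt{\frac{-1 + 2 \left(-2 + 0\right)}{-2 + \left(-2 + 0\right)}}}{8}\right)\right) = 75 \left(-17 + \left(\left(- \frac{1}{8}\right) \left(-2\right) + \frac{\sqrt{2} \sqrt{\frac{-1 + 2 \left(-2\right)}{-2 - 2}}}{8}\right)\right) = 75 \left(-17 + \left(\frac{1}{4} + \frac{\sqrt{2} \sqrt{\frac{-1 - 4}{-4}}}{8}\right)\right) = 75 \left(-17 + \left(\frac{1}{4} + \frac{\sqrt{2} \sqrt{\left(- \frac{1}{4}\right) \left(-5\right)}}{8}\right)\right) = 75 \left(-17 + \left(\frac{1}{4} + \frac{\sqrt{2} \sqrt{\frac{5}{4}}}{8}\right)\right) = 75 \left(-17 + \left(\frac{1}{4} + \frac{\sqrt{2} \frac{\sqrt{5}}{2}}{8}\right)\right) = 75 \left(-17 + \left(\frac{1}{4} + \frac{\sqrt{10}}{16}\right)\right) = 75 \left(- \frac{67}{4} + \frac{\sqrt{10}}{16}\right) = - \frac{5025}{4} + \frac{75 \sqrt{10}}{16}$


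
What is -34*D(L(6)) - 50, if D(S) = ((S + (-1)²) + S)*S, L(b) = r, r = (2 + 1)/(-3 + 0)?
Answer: -84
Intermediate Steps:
r = -1 (r = 3/(-3) = 3*(-⅓) = -1)
L(b) = -1
D(S) = S*(1 + 2*S) (D(S) = ((S + 1) + S)*S = ((1 + S) + S)*S = (1 + 2*S)*S = S*(1 + 2*S))
-34*D(L(6)) - 50 = -(-34)*(1 + 2*(-1)) - 50 = -(-34)*(1 - 2) - 50 = -(-34)*(-1) - 50 = -34*1 - 50 = -34 - 50 = -84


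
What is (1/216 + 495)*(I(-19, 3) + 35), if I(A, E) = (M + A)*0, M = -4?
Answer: 3742235/216 ≈ 17325.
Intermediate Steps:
I(A, E) = 0 (I(A, E) = (-4 + A)*0 = 0)
(1/216 + 495)*(I(-19, 3) + 35) = (1/216 + 495)*(0 + 35) = (1/216 + 495)*35 = (106921/216)*35 = 3742235/216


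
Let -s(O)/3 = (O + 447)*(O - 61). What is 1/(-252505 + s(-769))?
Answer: -1/1054285 ≈ -9.4851e-7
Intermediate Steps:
s(O) = -3*(-61 + O)*(447 + O) (s(O) = -3*(O + 447)*(O - 61) = -3*(447 + O)*(-61 + O) = -3*(-61 + O)*(447 + O))
1/(-252505 + s(-769)) = 1/(-252505 + (81801 - 1158*(-769) - 3*(-769)**2)) = 1/(-252505 + (81801 + 890502 - 3*591361)) = 1/(-252505 + (81801 + 890502 - 1774083)) = 1/(-252505 - 801780) = 1/(-1054285) = -1/1054285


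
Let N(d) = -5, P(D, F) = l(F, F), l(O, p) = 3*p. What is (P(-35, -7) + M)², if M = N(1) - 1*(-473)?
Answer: 199809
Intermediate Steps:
P(D, F) = 3*F
M = 468 (M = -5 - 1*(-473) = -5 + 473 = 468)
(P(-35, -7) + M)² = (3*(-7) + 468)² = (-21 + 468)² = 447² = 199809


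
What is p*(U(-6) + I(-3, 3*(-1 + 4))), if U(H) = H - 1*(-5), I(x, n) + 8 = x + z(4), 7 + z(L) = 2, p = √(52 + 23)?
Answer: -85*√3 ≈ -147.22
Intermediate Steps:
p = 5*√3 (p = √75 = 5*√3 ≈ 8.6602)
z(L) = -5 (z(L) = -7 + 2 = -5)
I(x, n) = -13 + x (I(x, n) = -8 + (x - 5) = -8 + (-5 + x) = -13 + x)
U(H) = 5 + H (U(H) = H + 5 = 5 + H)
p*(U(-6) + I(-3, 3*(-1 + 4))) = (5*√3)*((5 - 6) + (-13 - 3)) = (5*√3)*(-1 - 16) = (5*√3)*(-17) = -85*√3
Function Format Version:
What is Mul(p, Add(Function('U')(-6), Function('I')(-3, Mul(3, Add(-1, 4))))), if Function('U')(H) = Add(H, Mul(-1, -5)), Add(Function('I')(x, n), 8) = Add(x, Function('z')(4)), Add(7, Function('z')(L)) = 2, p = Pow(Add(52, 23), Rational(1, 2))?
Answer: Mul(-85, Pow(3, Rational(1, 2))) ≈ -147.22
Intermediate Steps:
p = Mul(5, Pow(3, Rational(1, 2))) (p = Pow(75, Rational(1, 2)) = Mul(5, Pow(3, Rational(1, 2))) ≈ 8.6602)
Function('z')(L) = -5 (Function('z')(L) = Add(-7, 2) = -5)
Function('I')(x, n) = Add(-13, x) (Function('I')(x, n) = Add(-8, Add(x, -5)) = Add(-8, Add(-5, x)) = Add(-13, x))
Function('U')(H) = Add(5, H) (Function('U')(H) = Add(H, 5) = Add(5, H))
Mul(p, Add(Function('U')(-6), Function('I')(-3, Mul(3, Add(-1, 4))))) = Mul(Mul(5, Pow(3, Rational(1, 2))), Add(Add(5, -6), Add(-13, -3))) = Mul(Mul(5, Pow(3, Rational(1, 2))), Add(-1, -16)) = Mul(Mul(5, Pow(3, Rational(1, 2))), -17) = Mul(-85, Pow(3, Rational(1, 2)))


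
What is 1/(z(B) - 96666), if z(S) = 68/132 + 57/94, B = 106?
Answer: -3102/299854453 ≈ -1.0345e-5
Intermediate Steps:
z(S) = 3479/3102 (z(S) = 68*(1/132) + 57*(1/94) = 17/33 + 57/94 = 3479/3102)
1/(z(B) - 96666) = 1/(3479/3102 - 96666) = 1/(-299854453/3102) = -3102/299854453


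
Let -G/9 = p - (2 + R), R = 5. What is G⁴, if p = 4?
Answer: 531441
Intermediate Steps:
G = 27 (G = -9*(4 - (2 + 5)) = -9*(4 - 1*7) = -9*(4 - 7) = -9*(-3) = 27)
G⁴ = 27⁴ = 531441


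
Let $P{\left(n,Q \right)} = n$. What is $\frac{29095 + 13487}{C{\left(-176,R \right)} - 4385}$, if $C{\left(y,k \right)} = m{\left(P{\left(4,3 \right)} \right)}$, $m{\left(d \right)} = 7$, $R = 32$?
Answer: $- \frac{21291}{2189} \approx -9.7264$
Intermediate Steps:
$C{\left(y,k \right)} = 7$
$\frac{29095 + 13487}{C{\left(-176,R \right)} - 4385} = \frac{29095 + 13487}{7 - 4385} = \frac{42582}{-4378} = 42582 \left(- \frac{1}{4378}\right) = - \frac{21291}{2189}$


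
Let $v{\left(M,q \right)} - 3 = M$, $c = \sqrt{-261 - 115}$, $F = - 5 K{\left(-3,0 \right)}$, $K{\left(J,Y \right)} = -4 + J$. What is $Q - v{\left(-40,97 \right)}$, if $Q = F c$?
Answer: $37 + 70 i \sqrt{94} \approx 37.0 + 678.67 i$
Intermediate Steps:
$F = 35$ ($F = - 5 \left(-4 - 3\right) = \left(-5\right) \left(-7\right) = 35$)
$c = 2 i \sqrt{94}$ ($c = \sqrt{-376} = 2 i \sqrt{94} \approx 19.391 i$)
$v{\left(M,q \right)} = 3 + M$
$Q = 70 i \sqrt{94}$ ($Q = 35 \cdot 2 i \sqrt{94} = 70 i \sqrt{94} \approx 678.67 i$)
$Q - v{\left(-40,97 \right)} = 70 i \sqrt{94} - \left(3 - 40\right) = 70 i \sqrt{94} - -37 = 70 i \sqrt{94} + 37 = 37 + 70 i \sqrt{94}$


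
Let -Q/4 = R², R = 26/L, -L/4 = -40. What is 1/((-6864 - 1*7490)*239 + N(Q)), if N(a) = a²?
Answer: -2560000/8782351331439 ≈ -2.9149e-7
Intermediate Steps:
L = 160 (L = -4*(-40) = 160)
R = 13/80 (R = 26/160 = 26*(1/160) = 13/80 ≈ 0.16250)
Q = -169/1600 (Q = -4*(13/80)² = -4*169/6400 = -169/1600 ≈ -0.10563)
1/((-6864 - 1*7490)*239 + N(Q)) = 1/((-6864 - 1*7490)*239 + (-169/1600)²) = 1/((-6864 - 7490)*239 + 28561/2560000) = 1/(-14354*239 + 28561/2560000) = 1/(-3430606 + 28561/2560000) = 1/(-8782351331439/2560000) = -2560000/8782351331439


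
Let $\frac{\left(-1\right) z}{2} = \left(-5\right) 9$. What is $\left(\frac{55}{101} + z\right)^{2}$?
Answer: $\frac{83631025}{10201} \approx 8198.3$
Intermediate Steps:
$z = 90$ ($z = - 2 \left(\left(-5\right) 9\right) = \left(-2\right) \left(-45\right) = 90$)
$\left(\frac{55}{101} + z\right)^{2} = \left(\frac{55}{101} + 90\right)^{2} = \left(\frac{9145}{101}\right)^{2} = \frac{83631025}{10201}$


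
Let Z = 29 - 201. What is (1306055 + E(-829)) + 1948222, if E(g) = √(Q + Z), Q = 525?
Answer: 3254277 + √353 ≈ 3.2543e+6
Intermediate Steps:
Z = -172
E(g) = √353 (E(g) = √(525 - 172) = √353)
(1306055 + E(-829)) + 1948222 = (1306055 + √353) + 1948222 = 3254277 + √353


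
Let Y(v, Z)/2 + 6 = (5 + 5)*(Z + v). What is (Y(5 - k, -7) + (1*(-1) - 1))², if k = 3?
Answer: 12996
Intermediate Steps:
Y(v, Z) = -12 + 20*Z + 20*v (Y(v, Z) = -12 + 2*((5 + 5)*(Z + v)) = -12 + 2*(10*(Z + v)) = -12 + 2*(10*Z + 10*v) = -12 + (20*Z + 20*v) = -12 + 20*Z + 20*v)
(Y(5 - k, -7) + (1*(-1) - 1))² = ((-12 + 20*(-7) + 20*(5 - 1*3)) + (1*(-1) - 1))² = ((-12 - 140 + 20*(5 - 3)) + (-1 - 1))² = ((-12 - 140 + 20*2) - 2)² = ((-12 - 140 + 40) - 2)² = (-112 - 2)² = (-114)² = 12996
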